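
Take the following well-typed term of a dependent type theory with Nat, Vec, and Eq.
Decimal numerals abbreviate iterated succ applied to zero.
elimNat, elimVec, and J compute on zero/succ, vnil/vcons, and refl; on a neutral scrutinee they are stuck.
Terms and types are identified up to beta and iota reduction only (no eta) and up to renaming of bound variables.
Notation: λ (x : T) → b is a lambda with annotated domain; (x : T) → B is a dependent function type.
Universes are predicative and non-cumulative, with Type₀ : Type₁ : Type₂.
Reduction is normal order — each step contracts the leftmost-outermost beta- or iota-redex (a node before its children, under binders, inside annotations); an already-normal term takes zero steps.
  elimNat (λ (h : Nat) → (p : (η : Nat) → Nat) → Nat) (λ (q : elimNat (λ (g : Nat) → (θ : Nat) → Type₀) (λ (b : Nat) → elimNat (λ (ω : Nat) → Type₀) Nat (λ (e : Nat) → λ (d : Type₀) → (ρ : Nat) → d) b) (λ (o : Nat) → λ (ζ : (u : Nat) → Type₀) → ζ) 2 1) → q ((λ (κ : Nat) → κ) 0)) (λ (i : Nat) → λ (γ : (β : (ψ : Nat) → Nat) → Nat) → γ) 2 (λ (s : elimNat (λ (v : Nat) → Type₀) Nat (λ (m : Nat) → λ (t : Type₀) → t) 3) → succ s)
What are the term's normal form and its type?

reduced normal form:
  1
the term's type:
  Nat
observation: 10 normal-order steps normalize the term, beginning with an elimNat iota-redex.


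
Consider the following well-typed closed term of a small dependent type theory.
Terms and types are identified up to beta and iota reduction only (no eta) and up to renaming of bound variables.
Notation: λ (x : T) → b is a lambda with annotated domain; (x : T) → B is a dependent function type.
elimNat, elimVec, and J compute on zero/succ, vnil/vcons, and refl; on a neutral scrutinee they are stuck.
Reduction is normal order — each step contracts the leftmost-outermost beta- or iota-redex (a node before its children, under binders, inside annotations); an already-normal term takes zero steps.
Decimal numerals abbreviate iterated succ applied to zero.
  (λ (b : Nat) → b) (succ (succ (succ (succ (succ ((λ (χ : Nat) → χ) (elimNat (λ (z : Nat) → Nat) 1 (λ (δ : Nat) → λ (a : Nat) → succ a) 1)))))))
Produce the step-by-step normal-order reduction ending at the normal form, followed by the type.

normal-order reduction sequence:
  (λ (b : Nat) → b) (succ (succ (succ (succ (succ ((λ (χ : Nat) → χ) (elimNat (λ (z : Nat) → Nat) 1 (λ (δ : Nat) → λ (a : Nat) → succ a) 1)))))))
  ~> succ (succ (succ (succ (succ ((λ (b : Nat) → b) (elimNat (λ (χ : Nat) → Nat) 1 (λ (z : Nat) → λ (δ : Nat) → succ δ) 1))))))
  ~> succ (succ (succ (succ (succ (elimNat (λ (b : Nat) → Nat) 1 (λ (χ : Nat) → λ (z : Nat) → succ z) 1)))))
  ~> succ (succ (succ (succ (succ ((λ (b : Nat) → λ (χ : Nat) → succ χ) 0 (elimNat (λ (z : Nat) → Nat) 1 (λ (δ : Nat) → λ (a : Nat) → succ a) 0))))))
  ~> succ (succ (succ (succ (succ ((λ (b : Nat) → succ b) (elimNat (λ (χ : Nat) → Nat) 1 (λ (z : Nat) → λ (δ : Nat) → succ δ) 0))))))
  ~> succ (succ (succ (succ (succ (succ (elimNat (λ (b : Nat) → Nat) 1 (λ (χ : Nat) → λ (z : Nat) → succ z) 0))))))
  ~> 7
inferred type:
  Nat


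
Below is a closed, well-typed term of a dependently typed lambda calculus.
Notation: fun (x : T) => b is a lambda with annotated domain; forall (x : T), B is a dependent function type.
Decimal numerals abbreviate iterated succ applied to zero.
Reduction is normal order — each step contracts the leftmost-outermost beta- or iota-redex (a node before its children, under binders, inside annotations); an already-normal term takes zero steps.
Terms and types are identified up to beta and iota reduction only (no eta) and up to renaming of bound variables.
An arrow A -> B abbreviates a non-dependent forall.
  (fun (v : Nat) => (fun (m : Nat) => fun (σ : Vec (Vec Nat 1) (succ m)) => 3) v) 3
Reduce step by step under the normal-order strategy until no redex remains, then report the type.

reduction (normal order):
  (fun (v : Nat) => (fun (m : Nat) => fun (σ : Vec (Vec Nat 1) (succ m)) => 3) v) 3
  ~> (fun (v : Nat) => fun (m : Vec (Vec Nat 1) (succ v)) => 3) 3
  ~> fun (v : Vec (Vec Nat 1) 4) => 3
the term's type:
  Vec (Vec Nat 1) 4 -> Nat


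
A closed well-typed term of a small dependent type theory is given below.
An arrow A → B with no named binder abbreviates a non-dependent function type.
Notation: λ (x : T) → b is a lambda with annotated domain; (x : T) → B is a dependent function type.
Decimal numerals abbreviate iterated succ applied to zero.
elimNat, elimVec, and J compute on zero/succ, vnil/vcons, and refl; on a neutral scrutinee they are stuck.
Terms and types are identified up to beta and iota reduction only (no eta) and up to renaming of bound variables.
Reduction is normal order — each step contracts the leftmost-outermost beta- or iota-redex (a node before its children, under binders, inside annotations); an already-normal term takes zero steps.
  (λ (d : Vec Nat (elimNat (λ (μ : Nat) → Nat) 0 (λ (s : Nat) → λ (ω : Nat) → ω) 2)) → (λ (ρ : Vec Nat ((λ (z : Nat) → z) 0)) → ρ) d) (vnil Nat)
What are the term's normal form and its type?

reduced normal form:
  vnil Nat
inferred type:
  Vec Nat 0
observation: 2 normal-order steps normalize the term, beginning with a beta-redex.


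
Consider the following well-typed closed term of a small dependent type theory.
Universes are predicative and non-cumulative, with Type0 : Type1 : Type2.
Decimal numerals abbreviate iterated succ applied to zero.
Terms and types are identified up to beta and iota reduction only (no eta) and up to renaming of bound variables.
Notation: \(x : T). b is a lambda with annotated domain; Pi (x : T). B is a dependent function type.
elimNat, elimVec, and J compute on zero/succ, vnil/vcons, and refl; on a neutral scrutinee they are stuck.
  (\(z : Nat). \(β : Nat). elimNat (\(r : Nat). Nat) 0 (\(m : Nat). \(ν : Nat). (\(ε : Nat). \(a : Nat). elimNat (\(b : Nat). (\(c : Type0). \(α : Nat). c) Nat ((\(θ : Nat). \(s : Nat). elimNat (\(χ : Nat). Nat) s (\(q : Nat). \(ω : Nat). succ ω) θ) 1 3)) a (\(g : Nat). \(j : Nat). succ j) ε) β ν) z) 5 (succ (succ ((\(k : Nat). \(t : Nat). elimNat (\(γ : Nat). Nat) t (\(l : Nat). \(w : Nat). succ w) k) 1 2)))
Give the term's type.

inferred type:
  Nat


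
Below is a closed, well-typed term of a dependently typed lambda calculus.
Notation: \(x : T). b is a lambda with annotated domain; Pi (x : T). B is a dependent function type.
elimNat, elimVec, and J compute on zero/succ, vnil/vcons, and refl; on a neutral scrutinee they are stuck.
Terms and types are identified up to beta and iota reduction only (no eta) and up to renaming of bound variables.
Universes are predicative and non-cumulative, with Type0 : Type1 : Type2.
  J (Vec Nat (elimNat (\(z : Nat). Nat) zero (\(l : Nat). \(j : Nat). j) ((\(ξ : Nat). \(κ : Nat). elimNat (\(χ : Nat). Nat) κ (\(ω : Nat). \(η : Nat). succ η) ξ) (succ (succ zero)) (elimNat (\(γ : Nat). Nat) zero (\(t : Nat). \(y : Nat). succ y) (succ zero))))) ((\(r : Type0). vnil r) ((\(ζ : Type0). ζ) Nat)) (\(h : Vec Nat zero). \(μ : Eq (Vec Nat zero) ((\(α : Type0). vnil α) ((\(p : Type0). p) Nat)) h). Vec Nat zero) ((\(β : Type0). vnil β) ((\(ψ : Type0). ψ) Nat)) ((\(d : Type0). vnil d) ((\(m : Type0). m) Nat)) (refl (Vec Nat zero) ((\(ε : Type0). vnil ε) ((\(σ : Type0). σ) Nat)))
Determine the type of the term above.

inferred type:
  Vec Nat zero


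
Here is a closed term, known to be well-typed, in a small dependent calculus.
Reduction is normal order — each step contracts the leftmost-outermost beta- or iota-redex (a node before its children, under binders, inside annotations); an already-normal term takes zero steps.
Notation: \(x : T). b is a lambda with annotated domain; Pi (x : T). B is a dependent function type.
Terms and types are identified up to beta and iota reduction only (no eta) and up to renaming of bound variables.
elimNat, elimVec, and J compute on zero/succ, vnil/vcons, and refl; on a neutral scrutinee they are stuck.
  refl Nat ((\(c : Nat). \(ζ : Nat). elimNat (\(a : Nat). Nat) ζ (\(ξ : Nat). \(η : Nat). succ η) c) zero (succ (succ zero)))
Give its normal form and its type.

resulting normal form:
  refl Nat (succ (succ zero))
inferred type:
  Eq Nat (succ (succ zero)) (succ (succ zero))


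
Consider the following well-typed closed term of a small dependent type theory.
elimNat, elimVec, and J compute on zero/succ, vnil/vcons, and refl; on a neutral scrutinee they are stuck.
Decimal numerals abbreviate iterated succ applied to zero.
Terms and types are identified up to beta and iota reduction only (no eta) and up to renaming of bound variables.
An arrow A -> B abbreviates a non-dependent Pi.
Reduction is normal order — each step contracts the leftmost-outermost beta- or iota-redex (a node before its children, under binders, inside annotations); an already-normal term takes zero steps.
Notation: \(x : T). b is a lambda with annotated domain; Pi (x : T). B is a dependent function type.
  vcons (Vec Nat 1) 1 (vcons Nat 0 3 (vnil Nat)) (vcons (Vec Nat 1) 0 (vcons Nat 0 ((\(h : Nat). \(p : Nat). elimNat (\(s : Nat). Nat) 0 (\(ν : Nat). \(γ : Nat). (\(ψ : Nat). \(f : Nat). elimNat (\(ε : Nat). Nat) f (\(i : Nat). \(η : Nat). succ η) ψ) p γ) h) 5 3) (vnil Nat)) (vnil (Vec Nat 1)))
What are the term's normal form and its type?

resulting normal form:
  vcons (Vec Nat 1) 1 (vcons Nat 0 3 (vnil Nat)) (vcons (Vec Nat 1) 0 (vcons Nat 0 15 (vnil Nat)) (vnil (Vec Nat 1)))
type:
  Vec (Vec Nat 1) 2


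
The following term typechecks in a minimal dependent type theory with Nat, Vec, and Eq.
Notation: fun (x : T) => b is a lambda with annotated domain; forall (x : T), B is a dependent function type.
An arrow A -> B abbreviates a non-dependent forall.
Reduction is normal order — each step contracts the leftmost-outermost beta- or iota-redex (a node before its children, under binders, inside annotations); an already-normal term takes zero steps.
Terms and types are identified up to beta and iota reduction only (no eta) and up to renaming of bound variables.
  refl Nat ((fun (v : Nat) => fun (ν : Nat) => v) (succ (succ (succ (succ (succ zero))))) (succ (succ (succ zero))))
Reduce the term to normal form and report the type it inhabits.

resulting normal form:
  refl Nat (succ (succ (succ (succ (succ zero)))))
type:
  Eq Nat (succ (succ (succ (succ (succ zero))))) (succ (succ (succ (succ (succ zero)))))


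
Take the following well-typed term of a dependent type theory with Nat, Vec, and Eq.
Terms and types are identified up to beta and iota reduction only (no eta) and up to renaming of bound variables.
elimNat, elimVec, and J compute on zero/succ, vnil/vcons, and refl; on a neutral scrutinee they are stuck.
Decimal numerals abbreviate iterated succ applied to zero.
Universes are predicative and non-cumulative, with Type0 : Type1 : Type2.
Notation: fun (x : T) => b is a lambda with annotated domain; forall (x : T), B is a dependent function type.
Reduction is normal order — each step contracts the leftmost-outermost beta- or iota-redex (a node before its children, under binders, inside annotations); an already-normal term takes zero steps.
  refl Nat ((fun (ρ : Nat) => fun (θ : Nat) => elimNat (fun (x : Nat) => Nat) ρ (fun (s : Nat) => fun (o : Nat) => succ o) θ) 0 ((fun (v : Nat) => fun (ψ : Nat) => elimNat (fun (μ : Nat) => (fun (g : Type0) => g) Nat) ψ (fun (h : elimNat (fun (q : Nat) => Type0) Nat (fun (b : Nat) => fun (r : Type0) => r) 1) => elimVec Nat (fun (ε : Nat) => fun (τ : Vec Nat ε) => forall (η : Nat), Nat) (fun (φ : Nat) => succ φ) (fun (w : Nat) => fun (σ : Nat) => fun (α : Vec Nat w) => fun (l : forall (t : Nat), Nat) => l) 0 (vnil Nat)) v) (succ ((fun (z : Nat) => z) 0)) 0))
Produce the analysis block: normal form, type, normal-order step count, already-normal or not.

normal form:
  refl Nat 1
inferred type:
  Eq Nat 1 1
normal-order step count: 20
term was already normal: no
first contracted redex: a beta-redex


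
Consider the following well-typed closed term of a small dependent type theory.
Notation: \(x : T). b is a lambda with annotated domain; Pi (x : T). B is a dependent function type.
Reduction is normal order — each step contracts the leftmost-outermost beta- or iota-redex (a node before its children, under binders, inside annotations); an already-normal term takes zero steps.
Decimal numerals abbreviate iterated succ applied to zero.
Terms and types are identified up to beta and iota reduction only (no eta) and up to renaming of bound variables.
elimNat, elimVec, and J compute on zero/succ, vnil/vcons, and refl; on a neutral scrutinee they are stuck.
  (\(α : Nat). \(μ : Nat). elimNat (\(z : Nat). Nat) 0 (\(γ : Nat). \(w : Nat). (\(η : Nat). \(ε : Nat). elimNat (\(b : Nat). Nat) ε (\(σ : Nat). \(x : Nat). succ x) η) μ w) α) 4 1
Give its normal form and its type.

reduced normal form:
  4
type:
  Nat
observation: the leftmost-outermost redex is a beta-redex, and normalization takes 39 steps.


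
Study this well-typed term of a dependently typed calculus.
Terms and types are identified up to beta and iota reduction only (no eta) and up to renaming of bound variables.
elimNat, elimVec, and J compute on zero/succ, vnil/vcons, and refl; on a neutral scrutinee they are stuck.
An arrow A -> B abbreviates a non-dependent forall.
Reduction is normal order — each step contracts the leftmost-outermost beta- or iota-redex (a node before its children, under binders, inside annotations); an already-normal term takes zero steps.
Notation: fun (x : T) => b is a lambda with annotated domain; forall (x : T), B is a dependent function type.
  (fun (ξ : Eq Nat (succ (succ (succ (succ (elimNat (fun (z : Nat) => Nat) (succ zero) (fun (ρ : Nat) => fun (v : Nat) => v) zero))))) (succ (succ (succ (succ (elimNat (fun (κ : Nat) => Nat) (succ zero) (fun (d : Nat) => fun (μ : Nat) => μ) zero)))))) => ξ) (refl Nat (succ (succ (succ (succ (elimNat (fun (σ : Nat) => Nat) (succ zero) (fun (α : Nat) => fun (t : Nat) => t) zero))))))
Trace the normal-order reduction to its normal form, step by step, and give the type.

reduction (normal order):
  (fun (ξ : Eq Nat (succ (succ (succ (succ (elimNat (fun (z : Nat) => Nat) (succ zero) (fun (ρ : Nat) => fun (v : Nat) => v) zero))))) (succ (succ (succ (succ (elimNat (fun (κ : Nat) => Nat) (succ zero) (fun (d : Nat) => fun (μ : Nat) => μ) zero)))))) => ξ) (refl Nat (succ (succ (succ (succ (elimNat (fun (σ : Nat) => Nat) (succ zero) (fun (α : Nat) => fun (t : Nat) => t) zero))))))
  ~> refl Nat (succ (succ (succ (succ (elimNat (fun (ξ : Nat) => Nat) (succ zero) (fun (z : Nat) => fun (ρ : Nat) => ρ) zero)))))
  ~> refl Nat (succ (succ (succ (succ (succ zero)))))
type:
  Eq Nat (succ (succ (succ (succ (succ zero))))) (succ (succ (succ (succ (succ zero)))))


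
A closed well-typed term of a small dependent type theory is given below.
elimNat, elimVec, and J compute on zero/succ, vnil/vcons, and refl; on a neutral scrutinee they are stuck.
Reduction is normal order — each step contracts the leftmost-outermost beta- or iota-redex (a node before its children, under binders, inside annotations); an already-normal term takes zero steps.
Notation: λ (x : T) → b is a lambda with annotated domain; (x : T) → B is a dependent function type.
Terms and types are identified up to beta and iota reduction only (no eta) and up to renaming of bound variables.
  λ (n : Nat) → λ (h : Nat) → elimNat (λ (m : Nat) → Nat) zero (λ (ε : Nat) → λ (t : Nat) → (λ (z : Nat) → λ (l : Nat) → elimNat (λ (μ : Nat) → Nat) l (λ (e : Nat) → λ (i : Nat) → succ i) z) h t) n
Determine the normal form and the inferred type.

normal form:
  λ (n : Nat) → λ (h : Nat) → elimNat (λ (m : Nat) → Nat) zero (λ (ε : Nat) → λ (t : Nat) → elimNat (λ (z : Nat) → Nat) t (λ (l : Nat) → λ (μ : Nat) → succ μ) h) n
type:
  (n : Nat) → (h : Nat) → Nat


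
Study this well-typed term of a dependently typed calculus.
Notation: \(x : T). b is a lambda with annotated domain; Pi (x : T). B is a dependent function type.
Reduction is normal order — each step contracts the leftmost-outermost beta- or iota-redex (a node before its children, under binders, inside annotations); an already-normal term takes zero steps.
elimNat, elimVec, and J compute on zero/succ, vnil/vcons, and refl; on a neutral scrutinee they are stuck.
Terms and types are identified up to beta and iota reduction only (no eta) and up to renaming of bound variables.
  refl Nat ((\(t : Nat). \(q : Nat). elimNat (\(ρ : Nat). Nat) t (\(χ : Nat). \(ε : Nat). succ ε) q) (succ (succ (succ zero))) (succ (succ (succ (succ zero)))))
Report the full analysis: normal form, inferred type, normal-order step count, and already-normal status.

normal form:
  refl Nat (succ (succ (succ (succ (succ (succ (succ zero)))))))
type:
  Eq Nat (succ (succ (succ (succ (succ (succ (succ zero))))))) (succ (succ (succ (succ (succ (succ (succ zero)))))))
reduction steps (normal order): 15
started in normal form: no
first contracted redex: a beta-redex


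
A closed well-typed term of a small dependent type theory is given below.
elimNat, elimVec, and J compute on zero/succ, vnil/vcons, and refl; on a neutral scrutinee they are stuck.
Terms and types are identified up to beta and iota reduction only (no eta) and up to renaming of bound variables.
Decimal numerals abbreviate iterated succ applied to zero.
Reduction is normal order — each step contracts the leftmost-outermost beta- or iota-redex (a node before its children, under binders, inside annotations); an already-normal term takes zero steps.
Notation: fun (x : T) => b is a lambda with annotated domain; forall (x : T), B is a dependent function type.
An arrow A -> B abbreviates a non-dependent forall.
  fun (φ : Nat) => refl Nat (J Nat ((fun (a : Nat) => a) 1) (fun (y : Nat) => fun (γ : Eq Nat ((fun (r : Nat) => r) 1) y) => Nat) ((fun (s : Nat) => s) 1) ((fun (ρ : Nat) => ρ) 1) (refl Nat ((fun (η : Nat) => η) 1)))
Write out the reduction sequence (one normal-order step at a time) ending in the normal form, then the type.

normal-order reduction sequence:
  fun (φ : Nat) => refl Nat (J Nat ((fun (a : Nat) => a) 1) (fun (y : Nat) => fun (γ : Eq Nat ((fun (r : Nat) => r) 1) y) => Nat) ((fun (s : Nat) => s) 1) ((fun (ρ : Nat) => ρ) 1) (refl Nat ((fun (η : Nat) => η) 1)))
  ~> fun (φ : Nat) => refl Nat ((fun (a : Nat) => a) 1)
  ~> fun (φ : Nat) => refl Nat 1
the term's type:
  Nat -> Eq Nat 1 1


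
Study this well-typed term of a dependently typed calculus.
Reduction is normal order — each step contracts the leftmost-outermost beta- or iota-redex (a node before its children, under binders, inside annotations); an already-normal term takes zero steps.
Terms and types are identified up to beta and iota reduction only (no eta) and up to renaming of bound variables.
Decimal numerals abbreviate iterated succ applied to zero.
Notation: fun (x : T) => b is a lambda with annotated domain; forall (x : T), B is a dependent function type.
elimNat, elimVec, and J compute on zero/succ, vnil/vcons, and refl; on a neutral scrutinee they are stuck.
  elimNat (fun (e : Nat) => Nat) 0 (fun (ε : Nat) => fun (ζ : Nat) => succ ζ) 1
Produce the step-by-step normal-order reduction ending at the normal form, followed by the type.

normal-order reduction:
  elimNat (fun (e : Nat) => Nat) 0 (fun (ε : Nat) => fun (ζ : Nat) => succ ζ) 1
  ~> (fun (e : Nat) => fun (ε : Nat) => succ ε) 0 (elimNat (fun (ζ : Nat) => Nat) 0 (fun (t : Nat) => fun (k : Nat) => succ k) 0)
  ~> (fun (e : Nat) => succ e) (elimNat (fun (ε : Nat) => Nat) 0 (fun (ζ : Nat) => fun (t : Nat) => succ t) 0)
  ~> succ (elimNat (fun (e : Nat) => Nat) 0 (fun (ε : Nat) => fun (ζ : Nat) => succ ζ) 0)
  ~> 1
the term's type:
  Nat


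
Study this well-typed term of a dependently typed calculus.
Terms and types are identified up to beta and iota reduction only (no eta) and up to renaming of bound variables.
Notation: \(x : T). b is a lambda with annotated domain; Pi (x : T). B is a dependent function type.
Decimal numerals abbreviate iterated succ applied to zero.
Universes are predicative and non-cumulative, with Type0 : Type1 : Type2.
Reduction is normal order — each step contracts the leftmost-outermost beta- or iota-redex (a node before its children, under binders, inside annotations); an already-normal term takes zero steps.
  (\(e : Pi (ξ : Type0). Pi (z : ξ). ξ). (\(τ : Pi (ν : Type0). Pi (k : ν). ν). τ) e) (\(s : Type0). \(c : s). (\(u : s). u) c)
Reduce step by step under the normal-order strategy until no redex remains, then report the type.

reduction (normal order):
  (\(e : Pi (ξ : Type0). Pi (z : ξ). ξ). (\(τ : Pi (ν : Type0). Pi (k : ν). ν). τ) e) (\(s : Type0). \(c : s). (\(u : s). u) c)
  ~> (\(e : Pi (ξ : Type0). Pi (z : ξ). ξ). e) (\(τ : Type0). \(ν : τ). (\(k : τ). k) ν)
  ~> \(e : Type0). \(ξ : e). (\(z : e). z) ξ
  ~> \(e : Type0). \(ξ : e). ξ
inferred type:
  Pi (e : Type0). Pi (ξ : e). e


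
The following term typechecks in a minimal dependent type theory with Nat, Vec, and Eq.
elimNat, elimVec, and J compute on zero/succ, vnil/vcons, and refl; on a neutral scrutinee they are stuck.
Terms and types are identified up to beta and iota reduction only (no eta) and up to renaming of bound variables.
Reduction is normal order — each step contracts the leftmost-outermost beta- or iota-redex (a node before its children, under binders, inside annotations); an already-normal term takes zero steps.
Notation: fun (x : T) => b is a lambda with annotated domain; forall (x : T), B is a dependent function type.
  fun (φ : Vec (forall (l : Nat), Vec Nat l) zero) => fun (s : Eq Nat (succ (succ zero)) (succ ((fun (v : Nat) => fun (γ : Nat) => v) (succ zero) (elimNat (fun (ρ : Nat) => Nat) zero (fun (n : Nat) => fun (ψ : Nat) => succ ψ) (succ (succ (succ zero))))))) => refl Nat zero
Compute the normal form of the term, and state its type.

reduced normal form:
  fun (φ : Vec (forall (l : Nat), Vec Nat l) zero) => fun (s : Eq Nat (succ (succ zero)) (succ (succ zero))) => refl Nat zero
inferred type:
  forall (φ : Vec (forall (l : Nat), Vec Nat l) zero), forall (s : Eq Nat (succ (succ zero)) (succ (succ zero))), Eq Nat zero zero


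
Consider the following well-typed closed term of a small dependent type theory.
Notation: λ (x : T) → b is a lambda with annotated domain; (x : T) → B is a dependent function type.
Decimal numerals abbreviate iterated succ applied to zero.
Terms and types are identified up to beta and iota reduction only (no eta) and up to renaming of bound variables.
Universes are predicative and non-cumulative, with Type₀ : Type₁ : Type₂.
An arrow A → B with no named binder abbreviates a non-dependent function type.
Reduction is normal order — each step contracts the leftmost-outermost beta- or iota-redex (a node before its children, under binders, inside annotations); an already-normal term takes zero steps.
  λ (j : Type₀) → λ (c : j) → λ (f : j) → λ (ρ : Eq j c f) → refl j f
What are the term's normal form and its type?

resulting normal form:
  λ (j : Type₀) → λ (c : j) → λ (f : j) → λ (ρ : Eq j c f) → refl j f
inferred type:
  (j : Type₀) → (c : j) → (f : j) → Eq j c f → Eq j f f
observation: no redex remains anywhere in the term; it is its own normal form.


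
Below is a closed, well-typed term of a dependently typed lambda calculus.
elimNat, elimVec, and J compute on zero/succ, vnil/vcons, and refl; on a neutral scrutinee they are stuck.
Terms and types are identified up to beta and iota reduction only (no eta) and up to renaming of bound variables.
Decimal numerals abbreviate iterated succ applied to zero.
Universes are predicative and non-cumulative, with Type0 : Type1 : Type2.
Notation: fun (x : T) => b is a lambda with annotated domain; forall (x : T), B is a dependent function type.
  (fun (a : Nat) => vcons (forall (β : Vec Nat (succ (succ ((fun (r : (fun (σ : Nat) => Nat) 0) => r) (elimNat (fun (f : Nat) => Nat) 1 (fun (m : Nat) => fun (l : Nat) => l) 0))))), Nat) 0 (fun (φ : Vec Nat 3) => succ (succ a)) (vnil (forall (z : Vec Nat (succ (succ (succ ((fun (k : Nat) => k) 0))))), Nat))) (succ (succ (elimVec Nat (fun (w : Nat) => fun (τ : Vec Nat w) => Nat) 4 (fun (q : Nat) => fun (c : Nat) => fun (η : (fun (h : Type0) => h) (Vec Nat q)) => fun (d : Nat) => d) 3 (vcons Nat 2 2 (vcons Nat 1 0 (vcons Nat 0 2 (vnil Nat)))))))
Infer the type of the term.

type:
  Vec (forall (a : Vec Nat 3), Nat) 1


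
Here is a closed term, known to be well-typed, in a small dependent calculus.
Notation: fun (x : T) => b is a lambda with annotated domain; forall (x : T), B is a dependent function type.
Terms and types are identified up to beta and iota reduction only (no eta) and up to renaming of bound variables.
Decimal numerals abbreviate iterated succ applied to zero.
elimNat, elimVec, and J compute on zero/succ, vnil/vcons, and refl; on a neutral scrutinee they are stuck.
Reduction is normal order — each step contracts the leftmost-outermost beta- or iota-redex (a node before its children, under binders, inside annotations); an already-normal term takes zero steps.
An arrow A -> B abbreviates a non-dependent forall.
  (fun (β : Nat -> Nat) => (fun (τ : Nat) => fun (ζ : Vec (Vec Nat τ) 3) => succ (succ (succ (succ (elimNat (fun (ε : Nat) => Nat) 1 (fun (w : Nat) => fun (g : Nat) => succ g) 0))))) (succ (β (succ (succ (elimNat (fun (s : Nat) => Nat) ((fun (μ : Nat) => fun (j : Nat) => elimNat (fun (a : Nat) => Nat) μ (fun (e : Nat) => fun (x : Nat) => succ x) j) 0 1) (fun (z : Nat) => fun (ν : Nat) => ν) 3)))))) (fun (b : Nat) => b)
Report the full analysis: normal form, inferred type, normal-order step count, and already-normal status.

normal form:
  fun (β : Vec (Vec Nat 4) 3) => 5
inferred type:
  Vec (Vec Nat 4) 3 -> Nat
normal-order step count: 20
started in normal form: no
first contracted redex: a beta-redex


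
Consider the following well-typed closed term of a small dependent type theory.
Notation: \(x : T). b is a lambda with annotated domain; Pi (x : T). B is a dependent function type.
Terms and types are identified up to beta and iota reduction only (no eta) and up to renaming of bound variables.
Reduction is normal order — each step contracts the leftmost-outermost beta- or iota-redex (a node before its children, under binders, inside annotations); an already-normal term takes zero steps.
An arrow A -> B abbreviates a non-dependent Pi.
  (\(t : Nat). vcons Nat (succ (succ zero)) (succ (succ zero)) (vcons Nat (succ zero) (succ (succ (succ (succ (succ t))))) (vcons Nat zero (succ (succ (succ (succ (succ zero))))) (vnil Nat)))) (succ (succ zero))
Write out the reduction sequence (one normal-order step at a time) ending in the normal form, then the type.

normal-order reduction sequence:
  (\(t : Nat). vcons Nat (succ (succ zero)) (succ (succ zero)) (vcons Nat (succ zero) (succ (succ (succ (succ (succ t))))) (vcons Nat zero (succ (succ (succ (succ (succ zero))))) (vnil Nat)))) (succ (succ zero))
  ~> vcons Nat (succ (succ zero)) (succ (succ zero)) (vcons Nat (succ zero) (succ (succ (succ (succ (succ (succ (succ zero))))))) (vcons Nat zero (succ (succ (succ (succ (succ zero))))) (vnil Nat)))
the term's type:
  Vec Nat (succ (succ (succ zero)))


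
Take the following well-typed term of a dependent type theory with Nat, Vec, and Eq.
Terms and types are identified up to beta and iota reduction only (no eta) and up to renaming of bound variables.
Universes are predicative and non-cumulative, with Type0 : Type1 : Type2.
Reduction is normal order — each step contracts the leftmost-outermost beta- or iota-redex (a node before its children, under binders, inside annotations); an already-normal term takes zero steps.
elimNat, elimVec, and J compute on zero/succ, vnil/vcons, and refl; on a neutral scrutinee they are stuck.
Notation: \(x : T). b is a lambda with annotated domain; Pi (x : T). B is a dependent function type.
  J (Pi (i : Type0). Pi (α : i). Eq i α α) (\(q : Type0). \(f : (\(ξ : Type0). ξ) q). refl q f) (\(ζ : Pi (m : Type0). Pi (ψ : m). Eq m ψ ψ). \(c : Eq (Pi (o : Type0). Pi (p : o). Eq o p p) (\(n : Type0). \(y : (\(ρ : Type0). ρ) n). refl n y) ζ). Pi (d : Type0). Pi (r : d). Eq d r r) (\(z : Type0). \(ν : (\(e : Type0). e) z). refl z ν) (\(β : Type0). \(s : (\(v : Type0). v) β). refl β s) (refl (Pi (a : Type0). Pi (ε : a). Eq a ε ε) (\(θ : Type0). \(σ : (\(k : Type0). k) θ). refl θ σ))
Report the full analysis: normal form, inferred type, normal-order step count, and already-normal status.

reduced normal form:
  \(i : Type0). \(α : i). refl i α
type:
  Pi (i : Type0). Pi (α : i). Eq i α α
steps to reach normal form (normal order): 2
term was already normal: no
first redex: a J iota-redex


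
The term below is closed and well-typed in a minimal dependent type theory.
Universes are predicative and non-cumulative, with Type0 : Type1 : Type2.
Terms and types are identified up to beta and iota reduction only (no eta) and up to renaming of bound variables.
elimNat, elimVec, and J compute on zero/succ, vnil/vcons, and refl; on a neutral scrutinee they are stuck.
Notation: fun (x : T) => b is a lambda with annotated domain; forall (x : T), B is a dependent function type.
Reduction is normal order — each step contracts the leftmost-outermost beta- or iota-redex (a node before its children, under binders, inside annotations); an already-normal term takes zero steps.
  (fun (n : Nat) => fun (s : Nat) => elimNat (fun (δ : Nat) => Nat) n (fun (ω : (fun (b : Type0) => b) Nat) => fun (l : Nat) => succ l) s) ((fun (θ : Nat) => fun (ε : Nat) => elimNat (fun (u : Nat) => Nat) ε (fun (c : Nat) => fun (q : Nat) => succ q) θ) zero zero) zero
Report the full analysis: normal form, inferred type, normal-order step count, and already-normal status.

reduced normal form:
  zero
type:
  Nat
steps to reach normal form (normal order): 6
already normal: no
first contracted redex: a beta-redex


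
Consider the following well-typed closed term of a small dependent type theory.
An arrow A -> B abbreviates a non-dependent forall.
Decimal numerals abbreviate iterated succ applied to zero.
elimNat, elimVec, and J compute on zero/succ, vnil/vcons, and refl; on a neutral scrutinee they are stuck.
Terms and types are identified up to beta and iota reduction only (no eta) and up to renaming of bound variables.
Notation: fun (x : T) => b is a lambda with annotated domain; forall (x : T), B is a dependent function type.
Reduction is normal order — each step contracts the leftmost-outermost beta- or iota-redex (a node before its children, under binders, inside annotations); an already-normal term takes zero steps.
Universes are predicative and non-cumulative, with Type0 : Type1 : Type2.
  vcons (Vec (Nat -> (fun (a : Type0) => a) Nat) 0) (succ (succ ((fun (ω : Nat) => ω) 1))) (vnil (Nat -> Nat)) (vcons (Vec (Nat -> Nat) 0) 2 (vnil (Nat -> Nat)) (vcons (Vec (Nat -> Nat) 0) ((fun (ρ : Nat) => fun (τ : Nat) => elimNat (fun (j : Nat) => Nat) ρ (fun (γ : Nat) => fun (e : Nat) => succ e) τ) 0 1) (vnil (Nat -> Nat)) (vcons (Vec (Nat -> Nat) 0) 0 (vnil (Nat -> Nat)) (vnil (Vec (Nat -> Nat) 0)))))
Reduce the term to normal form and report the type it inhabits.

resulting normal form:
  vcons (Vec (Nat -> Nat) 0) 3 (vnil (Nat -> Nat)) (vcons (Vec (Nat -> Nat) 0) 2 (vnil (Nat -> Nat)) (vcons (Vec (Nat -> Nat) 0) 1 (vnil (Nat -> Nat)) (vcons (Vec (Nat -> Nat) 0) 0 (vnil (Nat -> Nat)) (vnil (Vec (Nat -> Nat) 0)))))
inferred type:
  Vec (Vec (Nat -> Nat) 0) 4
observation: reduction starts at a beta-redex, and 8 normal-order steps reach the normal form.


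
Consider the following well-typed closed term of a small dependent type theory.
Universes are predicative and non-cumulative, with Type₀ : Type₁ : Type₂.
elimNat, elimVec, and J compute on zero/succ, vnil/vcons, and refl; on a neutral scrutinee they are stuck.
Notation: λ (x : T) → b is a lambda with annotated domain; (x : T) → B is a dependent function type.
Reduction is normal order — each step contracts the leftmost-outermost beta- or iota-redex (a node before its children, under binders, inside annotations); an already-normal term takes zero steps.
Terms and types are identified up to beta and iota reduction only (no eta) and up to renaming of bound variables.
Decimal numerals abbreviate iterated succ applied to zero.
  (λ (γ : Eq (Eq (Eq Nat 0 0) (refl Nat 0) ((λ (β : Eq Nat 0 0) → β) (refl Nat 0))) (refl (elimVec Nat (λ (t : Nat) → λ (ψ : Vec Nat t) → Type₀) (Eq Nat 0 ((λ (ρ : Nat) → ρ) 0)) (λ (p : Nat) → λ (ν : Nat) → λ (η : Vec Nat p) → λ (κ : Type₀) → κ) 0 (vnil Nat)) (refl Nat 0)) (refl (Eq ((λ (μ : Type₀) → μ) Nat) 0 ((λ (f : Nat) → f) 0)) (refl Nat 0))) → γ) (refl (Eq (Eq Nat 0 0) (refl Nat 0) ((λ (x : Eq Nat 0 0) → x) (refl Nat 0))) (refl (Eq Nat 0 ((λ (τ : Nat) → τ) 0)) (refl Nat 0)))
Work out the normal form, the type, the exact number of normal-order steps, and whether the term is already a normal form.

normal form:
  refl (Eq (Eq Nat 0 0) (refl Nat 0) (refl Nat 0)) (refl (Eq Nat 0 0) (refl Nat 0))
type:
  Eq (Eq (Eq Nat 0 0) (refl Nat 0) (refl Nat 0)) (refl (Eq Nat 0 0) (refl Nat 0)) (refl (Eq Nat 0 0) (refl Nat 0))
normal-order step count: 3
term was already normal: no
first redex: a beta-redex


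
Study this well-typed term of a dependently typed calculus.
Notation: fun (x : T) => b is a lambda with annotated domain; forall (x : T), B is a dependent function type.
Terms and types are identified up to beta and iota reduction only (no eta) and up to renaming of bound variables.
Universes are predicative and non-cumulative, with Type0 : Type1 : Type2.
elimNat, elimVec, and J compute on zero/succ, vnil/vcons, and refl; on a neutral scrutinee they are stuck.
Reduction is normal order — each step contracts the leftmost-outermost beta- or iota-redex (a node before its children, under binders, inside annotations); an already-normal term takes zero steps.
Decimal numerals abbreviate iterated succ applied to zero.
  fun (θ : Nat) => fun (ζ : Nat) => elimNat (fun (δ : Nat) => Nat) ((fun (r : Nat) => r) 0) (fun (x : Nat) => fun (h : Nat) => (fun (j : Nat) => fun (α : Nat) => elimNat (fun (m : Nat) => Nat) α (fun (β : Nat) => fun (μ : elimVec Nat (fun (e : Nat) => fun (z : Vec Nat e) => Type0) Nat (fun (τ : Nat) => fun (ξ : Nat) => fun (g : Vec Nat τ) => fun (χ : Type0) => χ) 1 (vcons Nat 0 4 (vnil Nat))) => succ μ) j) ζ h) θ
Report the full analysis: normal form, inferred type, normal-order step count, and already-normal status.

reduced normal form:
  fun (θ : Nat) => fun (ζ : Nat) => elimNat (fun (δ : Nat) => Nat) 0 (fun (r : Nat) => fun (x : Nat) => elimNat (fun (h : Nat) => Nat) x (fun (j : Nat) => fun (α : Nat) => succ α) ζ) θ
type:
  forall (θ : Nat), forall (ζ : Nat), Nat
steps to reach normal form (normal order): 9
already normal: no
first contracted redex: a beta-redex


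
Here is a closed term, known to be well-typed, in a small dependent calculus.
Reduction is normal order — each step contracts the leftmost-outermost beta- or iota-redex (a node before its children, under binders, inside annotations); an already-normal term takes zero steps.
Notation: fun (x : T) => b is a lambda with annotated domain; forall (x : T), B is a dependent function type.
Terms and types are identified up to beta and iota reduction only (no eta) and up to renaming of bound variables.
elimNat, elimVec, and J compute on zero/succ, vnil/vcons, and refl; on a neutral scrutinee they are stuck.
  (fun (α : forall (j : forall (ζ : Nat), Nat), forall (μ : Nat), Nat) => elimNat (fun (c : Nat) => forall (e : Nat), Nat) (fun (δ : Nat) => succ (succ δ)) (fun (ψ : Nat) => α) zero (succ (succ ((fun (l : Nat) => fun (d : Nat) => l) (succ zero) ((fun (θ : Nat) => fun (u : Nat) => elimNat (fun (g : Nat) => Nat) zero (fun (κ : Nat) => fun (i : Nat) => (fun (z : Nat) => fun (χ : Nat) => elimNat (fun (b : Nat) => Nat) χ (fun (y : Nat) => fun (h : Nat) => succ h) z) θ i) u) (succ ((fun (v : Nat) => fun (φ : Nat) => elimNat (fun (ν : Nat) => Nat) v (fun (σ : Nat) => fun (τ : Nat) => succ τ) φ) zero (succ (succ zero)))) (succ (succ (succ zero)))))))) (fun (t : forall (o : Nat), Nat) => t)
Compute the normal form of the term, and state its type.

normal form:
  succ (succ (succ (succ (succ zero))))
inferred type:
  Nat
observation: reduction starts at a beta-redex, and 5 normal-order steps reach the normal form.


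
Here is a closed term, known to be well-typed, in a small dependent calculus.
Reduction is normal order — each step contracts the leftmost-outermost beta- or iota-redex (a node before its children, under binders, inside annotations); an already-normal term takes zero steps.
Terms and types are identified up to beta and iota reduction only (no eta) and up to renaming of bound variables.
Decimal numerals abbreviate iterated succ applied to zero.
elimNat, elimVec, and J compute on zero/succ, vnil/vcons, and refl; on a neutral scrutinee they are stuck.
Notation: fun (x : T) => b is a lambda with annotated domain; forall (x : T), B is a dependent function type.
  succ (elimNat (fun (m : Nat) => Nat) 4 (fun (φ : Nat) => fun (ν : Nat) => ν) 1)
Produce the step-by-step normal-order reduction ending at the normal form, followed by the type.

reduction (normal order):
  succ (elimNat (fun (m : Nat) => Nat) 4 (fun (φ : Nat) => fun (ν : Nat) => ν) 1)
  ~> succ ((fun (m : Nat) => fun (φ : Nat) => φ) 0 (elimNat (fun (ν : Nat) => Nat) 4 (fun (w : Nat) => fun (u : Nat) => u) 0))
  ~> succ ((fun (m : Nat) => m) (elimNat (fun (φ : Nat) => Nat) 4 (fun (ν : Nat) => fun (w : Nat) => w) 0))
  ~> succ (elimNat (fun (m : Nat) => Nat) 4 (fun (φ : Nat) => fun (ν : Nat) => ν) 0)
  ~> 5
the term's type:
  Nat


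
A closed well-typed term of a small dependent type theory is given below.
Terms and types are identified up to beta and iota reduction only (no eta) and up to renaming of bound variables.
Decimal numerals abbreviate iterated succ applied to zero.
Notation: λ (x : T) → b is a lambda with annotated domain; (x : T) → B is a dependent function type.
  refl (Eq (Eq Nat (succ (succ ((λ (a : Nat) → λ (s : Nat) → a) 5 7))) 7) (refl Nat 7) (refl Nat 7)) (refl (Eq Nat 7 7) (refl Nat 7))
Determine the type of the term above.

type:
  Eq (Eq (Eq Nat 7 7) (refl Nat 7) (refl Nat 7)) (refl (Eq Nat 7 7) (refl Nat 7)) (refl (Eq Nat 7 7) (refl Nat 7))


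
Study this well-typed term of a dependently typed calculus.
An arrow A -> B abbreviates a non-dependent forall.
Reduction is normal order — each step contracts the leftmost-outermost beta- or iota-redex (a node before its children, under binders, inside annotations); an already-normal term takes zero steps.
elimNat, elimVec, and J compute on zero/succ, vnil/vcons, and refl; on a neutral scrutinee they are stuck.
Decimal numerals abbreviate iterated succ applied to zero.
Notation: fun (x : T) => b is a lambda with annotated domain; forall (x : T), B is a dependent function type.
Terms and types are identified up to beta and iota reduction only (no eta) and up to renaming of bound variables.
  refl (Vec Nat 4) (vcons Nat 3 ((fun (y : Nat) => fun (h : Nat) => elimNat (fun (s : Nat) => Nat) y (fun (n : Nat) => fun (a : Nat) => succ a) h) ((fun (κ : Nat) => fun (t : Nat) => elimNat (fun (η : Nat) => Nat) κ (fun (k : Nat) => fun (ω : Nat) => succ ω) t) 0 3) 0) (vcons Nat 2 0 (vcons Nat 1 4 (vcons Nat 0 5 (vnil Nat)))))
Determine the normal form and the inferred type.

reduced normal form:
  refl (Vec Nat 4) (vcons Nat 3 3 (vcons Nat 2 0 (vcons Nat 1 4 (vcons Nat 0 5 (vnil Nat)))))
inferred type:
  Eq (Vec Nat 4) (vcons Nat 3 3 (vcons Nat 2 0 (vcons Nat 1 4 (vcons Nat 0 5 (vnil Nat))))) (vcons Nat 3 3 (vcons Nat 2 0 (vcons Nat 1 4 (vcons Nat 0 5 (vnil Nat)))))
observation: contracting a beta-redex first, the term normalizes in 15 steps.


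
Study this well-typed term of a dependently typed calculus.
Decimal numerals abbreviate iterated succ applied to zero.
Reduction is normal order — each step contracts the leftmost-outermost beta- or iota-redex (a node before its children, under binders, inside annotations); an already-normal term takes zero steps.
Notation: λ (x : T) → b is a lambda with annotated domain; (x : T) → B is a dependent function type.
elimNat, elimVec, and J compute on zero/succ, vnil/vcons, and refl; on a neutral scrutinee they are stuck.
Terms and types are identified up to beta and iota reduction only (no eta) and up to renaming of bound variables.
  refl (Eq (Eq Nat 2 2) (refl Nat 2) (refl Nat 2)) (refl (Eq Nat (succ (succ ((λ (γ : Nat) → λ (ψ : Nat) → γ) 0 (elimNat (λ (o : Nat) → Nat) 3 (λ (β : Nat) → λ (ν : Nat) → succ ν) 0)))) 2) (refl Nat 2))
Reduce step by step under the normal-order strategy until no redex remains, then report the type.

reduction (normal order):
  refl (Eq (Eq Nat 2 2) (refl Nat 2) (refl Nat 2)) (refl (Eq Nat (succ (succ ((λ (γ : Nat) → λ (ψ : Nat) → γ) 0 (elimNat (λ (o : Nat) → Nat) 3 (λ (β : Nat) → λ (ν : Nat) → succ ν) 0)))) 2) (refl Nat 2))
  ~> refl (Eq (Eq Nat 2 2) (refl Nat 2) (refl Nat 2)) (refl (Eq Nat (succ (succ ((λ (γ : Nat) → 0) (elimNat (λ (ψ : Nat) → Nat) 3 (λ (o : Nat) → λ (β : Nat) → succ β) 0)))) 2) (refl Nat 2))
  ~> refl (Eq (Eq Nat 2 2) (refl Nat 2) (refl Nat 2)) (refl (Eq Nat 2 2) (refl Nat 2))
the term's type:
  Eq (Eq (Eq Nat 2 2) (refl Nat 2) (refl Nat 2)) (refl (Eq Nat 2 2) (refl Nat 2)) (refl (Eq Nat 2 2) (refl Nat 2))
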